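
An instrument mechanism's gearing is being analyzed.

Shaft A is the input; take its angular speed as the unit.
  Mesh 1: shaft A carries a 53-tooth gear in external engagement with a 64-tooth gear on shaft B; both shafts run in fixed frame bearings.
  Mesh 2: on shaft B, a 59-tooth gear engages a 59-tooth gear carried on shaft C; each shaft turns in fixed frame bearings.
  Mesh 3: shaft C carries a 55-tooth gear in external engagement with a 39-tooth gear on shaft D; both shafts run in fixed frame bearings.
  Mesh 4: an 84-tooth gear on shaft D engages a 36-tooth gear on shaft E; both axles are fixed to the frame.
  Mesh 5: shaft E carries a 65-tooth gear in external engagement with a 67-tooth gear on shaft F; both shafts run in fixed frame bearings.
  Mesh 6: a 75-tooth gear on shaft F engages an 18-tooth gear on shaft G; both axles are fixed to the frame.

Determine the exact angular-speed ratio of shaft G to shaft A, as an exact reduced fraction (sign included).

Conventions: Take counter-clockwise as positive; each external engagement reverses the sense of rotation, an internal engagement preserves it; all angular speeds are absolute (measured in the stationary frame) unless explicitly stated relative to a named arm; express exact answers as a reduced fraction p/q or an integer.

2550625/231552

class = fixed-axis compound train [6 meshes; 6 ratios multiply, 6 sense flips]
mesh 1 [53T→64T]: running ratio 53/64, sense −
mesh 2 [59T→59T]: running ratio 53/64, sense +
mesh 3 [55T→39T]: running ratio 2915/2496, sense −
mesh 4 [84T→36T]: running ratio 20405/7488, sense +
mesh 5 [65T→67T]: running ratio 102025/38592, sense −
mesh 6 [75T→18T]: running ratio 2550625/231552, sense +
ω_out/ω_in = 2550625/231552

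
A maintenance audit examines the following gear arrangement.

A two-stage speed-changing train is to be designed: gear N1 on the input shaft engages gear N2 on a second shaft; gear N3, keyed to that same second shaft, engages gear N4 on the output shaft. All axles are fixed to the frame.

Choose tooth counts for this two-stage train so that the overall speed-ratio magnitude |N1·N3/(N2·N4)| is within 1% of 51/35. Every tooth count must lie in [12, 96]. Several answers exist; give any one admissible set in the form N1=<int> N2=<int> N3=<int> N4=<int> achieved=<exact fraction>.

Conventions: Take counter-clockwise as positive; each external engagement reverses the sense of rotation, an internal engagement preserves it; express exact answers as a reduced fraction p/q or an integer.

N1=17 N2=14 N3=18 N4=15 achieved=51/35

topology: fixed-axis compound train — 2 stages, target 51/35
target = 51/35 in lowest terms: an exact hit needs N1·N3 = k·51 and N2·N4 = k·35 for one integer k, every count in [12, 96]; additionally prefer no 1:1 stage (N1 ≠ N2, N3 ≠ N4)
k = 1…5: no 1:1-free in-range split of k·51 and k·35 into factor pairs; take k = 6
k = 6: N1·N3 = 306 = 17·18, N2·N4 = 210 = 14·15
achieved = 17·18/(14·15) = 51/35; |achieved − target| = 0 ≤ 51/3500 ✓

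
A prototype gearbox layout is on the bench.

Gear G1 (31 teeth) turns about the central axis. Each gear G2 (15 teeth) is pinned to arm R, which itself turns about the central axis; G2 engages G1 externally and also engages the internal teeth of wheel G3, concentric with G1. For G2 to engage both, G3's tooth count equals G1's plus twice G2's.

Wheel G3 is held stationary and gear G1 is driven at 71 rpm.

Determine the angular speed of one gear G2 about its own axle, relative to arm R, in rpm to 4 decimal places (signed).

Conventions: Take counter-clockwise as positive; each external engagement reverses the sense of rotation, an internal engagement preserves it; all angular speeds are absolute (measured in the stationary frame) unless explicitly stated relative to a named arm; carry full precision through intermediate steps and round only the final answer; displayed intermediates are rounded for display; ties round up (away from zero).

-97.2906 rpm

recognized (axles ride arm R): planetary set, 31/15/61 teeth
normalise by the input: solve with ω_sun = 1, then scale by 71 rpm
ring teeth: 31 + 2·15 = 61
31(ω_sun−ω_arm) = −61(ω_ring−ω_arm),  ω_ring = 0, ω_sun = 1
31(1−ω_arm) = −61(0−ω_arm)  ⇒  92·ω_arm = 31  ⇒  ω_arm = 31/92
sun–planet mesh: 31·(1−31/92) = −15·(ω_p−ω_arm)  ⇒  ω_p−ω_arm = -1891/1380
scale: ω_p−ω_arm = -1891/1380 × 71 rpm = -97.2906 rpm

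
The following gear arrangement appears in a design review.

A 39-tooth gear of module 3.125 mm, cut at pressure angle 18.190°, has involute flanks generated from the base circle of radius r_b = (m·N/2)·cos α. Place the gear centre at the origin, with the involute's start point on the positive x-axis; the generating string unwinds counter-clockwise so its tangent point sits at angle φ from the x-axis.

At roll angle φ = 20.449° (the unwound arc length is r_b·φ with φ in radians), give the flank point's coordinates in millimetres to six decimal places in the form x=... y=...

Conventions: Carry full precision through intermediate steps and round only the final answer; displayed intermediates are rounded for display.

topology: single-mesh involute geometry — m = 3.125, N = 39
pitch radius r_p = m·N/2 = 3.125·39/2 = 60.937500
base radius r_b = r_p·cos α = 60.937500·cos 18.190° = 57.892243
roll angle φ = 20.449° = 0.35690238 rad
x = r_b·(cos φ + φ·sin φ) = 61.462792
y = r_b·(sin φ − φ·cos φ) = 0.866174

x=61.462792 y=0.866174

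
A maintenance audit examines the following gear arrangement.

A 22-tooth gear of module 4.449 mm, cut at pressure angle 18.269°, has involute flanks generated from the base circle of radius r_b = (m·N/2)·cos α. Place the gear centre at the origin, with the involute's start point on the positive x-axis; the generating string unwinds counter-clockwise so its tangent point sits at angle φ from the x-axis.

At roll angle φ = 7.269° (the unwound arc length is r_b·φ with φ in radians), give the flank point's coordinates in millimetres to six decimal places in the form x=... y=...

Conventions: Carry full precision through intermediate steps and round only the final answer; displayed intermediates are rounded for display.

x=46.844734 y=0.031581

single-mesh involute tooth geometry (22T wheel at module 4.449)
pitch radius r_p = m·N/2 = 4.449·22/2 = 48.939000
base radius r_b = r_p·cos α = 48.939000·cos 18.269° = 46.472241
roll angle φ = 7.269° = 0.12686798 rad
x = r_b·(cos φ + φ·sin φ) = 46.844734
y = r_b·(sin φ − φ·cos φ) = 0.031581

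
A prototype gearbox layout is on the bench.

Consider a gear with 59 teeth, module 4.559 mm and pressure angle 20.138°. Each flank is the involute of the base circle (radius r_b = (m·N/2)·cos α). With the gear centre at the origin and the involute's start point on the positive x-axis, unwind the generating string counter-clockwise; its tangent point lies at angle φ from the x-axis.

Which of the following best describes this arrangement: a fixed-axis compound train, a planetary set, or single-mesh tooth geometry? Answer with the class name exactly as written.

topology: single-mesh involute geometry — m = 4.559, N = 59
classification: single-mesh tooth geometry

single-mesh tooth geometry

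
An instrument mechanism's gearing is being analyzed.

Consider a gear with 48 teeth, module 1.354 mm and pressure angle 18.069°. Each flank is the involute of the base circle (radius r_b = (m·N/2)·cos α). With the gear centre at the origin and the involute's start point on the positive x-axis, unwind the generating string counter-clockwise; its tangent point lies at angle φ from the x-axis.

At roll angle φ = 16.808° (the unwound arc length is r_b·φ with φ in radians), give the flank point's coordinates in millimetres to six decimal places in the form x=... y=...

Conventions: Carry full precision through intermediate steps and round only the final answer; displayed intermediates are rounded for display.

x=32.194254 y=0.257741

topology: single-mesh involute geometry — m = 1.354, N = 48
pitch radius r_p = m·N/2 = 1.354·48/2 = 32.496000
base radius r_b = r_p·cos α = 32.496000·cos 18.069° = 30.893417
roll angle φ = 16.808° = 0.29335494 rad
x = r_b·(cos φ + φ·sin φ) = 32.194254
y = r_b·(sin φ − φ·cos φ) = 0.257741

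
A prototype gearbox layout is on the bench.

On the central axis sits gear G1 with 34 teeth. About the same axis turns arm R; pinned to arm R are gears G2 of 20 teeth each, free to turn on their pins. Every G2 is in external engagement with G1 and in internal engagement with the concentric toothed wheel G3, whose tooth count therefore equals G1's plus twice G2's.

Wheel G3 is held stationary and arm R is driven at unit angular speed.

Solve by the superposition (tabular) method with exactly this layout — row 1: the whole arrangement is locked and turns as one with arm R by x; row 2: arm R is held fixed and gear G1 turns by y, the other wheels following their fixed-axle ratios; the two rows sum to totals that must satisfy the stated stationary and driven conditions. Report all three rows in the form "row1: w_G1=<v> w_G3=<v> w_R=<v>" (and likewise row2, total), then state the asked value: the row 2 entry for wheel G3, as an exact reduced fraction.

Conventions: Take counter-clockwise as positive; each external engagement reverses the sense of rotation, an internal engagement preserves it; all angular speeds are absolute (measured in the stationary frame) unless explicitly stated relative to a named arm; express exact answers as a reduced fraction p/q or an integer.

row1: w_G1=1 w_G3=1 w_R=1
row2: w_G1=37/17 w_G3=-1 w_R=0
total: w_G1=54/17 w_G3=0 w_R=1
asked value: -1

class = planetary set [G3 = 34+2·20 = 74; Willis about the carrier]
row 1 — lock + rotate with arm: ω_sun = ω_ring = ω_arm = x
row 2 (arm held, sun turns y): ω_ring = −(34/74)·y, ω_arm = 0
boundary: total ω_ring = x − (34/74)·y = 0 and total ω_arm = x = 1  ⇒  y = 37/17, x = 1
row 2 ring = −(34/74)·37/17 = -1
totals (row 1 + row 2): sun 1 + 37/17 = 54/17, ring 1 + (-1) = 0, arm 1 + 0 = 1
asked cell (row2, ring) = -1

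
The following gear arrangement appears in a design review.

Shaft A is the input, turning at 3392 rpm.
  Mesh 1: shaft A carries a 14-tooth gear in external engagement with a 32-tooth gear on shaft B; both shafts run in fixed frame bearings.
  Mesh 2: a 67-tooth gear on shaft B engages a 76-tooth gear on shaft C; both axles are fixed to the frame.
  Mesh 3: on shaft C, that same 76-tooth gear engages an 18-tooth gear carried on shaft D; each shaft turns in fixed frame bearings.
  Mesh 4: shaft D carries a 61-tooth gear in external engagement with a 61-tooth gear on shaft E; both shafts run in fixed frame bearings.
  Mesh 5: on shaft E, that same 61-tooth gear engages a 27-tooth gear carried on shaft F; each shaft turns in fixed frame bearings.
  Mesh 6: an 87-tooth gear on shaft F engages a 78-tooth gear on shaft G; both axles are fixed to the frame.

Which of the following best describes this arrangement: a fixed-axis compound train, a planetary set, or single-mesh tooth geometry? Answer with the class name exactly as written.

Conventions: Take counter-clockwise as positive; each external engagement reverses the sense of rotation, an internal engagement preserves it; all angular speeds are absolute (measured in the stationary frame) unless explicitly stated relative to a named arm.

fixed-axis compound train

class = fixed-axis compound train [6 meshes; 6 ratios multiply, 6 sense flips]
classification: fixed-axis compound train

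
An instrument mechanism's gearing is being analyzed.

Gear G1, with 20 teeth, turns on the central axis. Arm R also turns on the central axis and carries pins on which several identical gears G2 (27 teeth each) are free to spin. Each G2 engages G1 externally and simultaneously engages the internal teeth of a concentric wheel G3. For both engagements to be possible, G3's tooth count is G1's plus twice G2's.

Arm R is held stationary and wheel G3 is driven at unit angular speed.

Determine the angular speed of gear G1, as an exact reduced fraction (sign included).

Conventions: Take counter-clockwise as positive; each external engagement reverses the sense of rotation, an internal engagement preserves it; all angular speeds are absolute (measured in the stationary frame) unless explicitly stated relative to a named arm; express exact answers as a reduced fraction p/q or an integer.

-37/10

planetary set (20T centre, 27T on arm, 74T internal) — Willis relation
ring teeth: 20 + 2·27 = 74
20(ω_sun−ω_arm) = −74(ω_ring−ω_arm),  ω_arm = 0, ω_ring = 1
ω_sun = 0 − (74/20)(1−0) = -37/10
exact speed ratio = -37/10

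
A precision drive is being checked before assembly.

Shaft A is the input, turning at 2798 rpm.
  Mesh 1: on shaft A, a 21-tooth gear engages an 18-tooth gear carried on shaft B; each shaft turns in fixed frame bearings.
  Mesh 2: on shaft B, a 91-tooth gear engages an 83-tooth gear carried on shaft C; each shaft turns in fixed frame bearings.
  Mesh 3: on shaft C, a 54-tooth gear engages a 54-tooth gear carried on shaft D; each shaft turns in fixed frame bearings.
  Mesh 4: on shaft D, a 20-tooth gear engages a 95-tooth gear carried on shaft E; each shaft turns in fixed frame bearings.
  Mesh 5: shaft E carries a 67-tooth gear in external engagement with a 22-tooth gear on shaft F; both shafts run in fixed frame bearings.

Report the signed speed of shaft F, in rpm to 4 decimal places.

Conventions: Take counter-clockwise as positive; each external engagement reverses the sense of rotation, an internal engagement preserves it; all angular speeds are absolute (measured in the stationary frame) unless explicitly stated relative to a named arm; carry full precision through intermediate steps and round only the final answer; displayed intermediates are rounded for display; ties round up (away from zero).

-2294.6493 rpm

recognized (6 fixed axles, 5 meshes): fixed-axis compound train
mesh 1 [21T→18T]: ω = 2798.0000×21/18 = 3264.3333 rpm, sense flips to −
mesh 2 [91T→83T]: ω = 3264.3333×91/83 = 3578.9679 rpm, sense flips to +
mesh 3 [54T→54T]: ω = 3578.9679×54/54 = 3578.9679 rpm, sense flips to −
mesh 4 [20T→95T]: ω = 3578.9679×20/95 = 753.4669 rpm, sense flips to +
mesh 5 [67T→22T]: ω = 753.4669×67/22 = 2294.6493 rpm, sense flips to −
signed output speed = -2294.6493 rpm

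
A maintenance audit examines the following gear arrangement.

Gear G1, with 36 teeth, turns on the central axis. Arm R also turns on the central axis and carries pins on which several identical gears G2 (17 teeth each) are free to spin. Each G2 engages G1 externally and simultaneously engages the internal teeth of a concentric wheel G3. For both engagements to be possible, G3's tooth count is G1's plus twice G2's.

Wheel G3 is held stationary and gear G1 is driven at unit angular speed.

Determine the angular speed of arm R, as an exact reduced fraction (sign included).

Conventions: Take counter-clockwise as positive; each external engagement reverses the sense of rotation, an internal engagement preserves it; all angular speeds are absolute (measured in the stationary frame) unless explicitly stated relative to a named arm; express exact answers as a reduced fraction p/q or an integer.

topology: planetary set — G1 36T / G2 17T / G3 70T, arm = carrier (Willis)
ring teeth: 36 + 2·17 = 70
36(ω_sun−ω_arm) = −70(ω_ring−ω_arm),  ω_ring = 0, ω_sun = 1
36(1−ω_arm) = −70(0−ω_arm)  ⇒  106·ω_arm = 36  ⇒  ω_arm = 18/53
exact speed ratio = 18/53

18/53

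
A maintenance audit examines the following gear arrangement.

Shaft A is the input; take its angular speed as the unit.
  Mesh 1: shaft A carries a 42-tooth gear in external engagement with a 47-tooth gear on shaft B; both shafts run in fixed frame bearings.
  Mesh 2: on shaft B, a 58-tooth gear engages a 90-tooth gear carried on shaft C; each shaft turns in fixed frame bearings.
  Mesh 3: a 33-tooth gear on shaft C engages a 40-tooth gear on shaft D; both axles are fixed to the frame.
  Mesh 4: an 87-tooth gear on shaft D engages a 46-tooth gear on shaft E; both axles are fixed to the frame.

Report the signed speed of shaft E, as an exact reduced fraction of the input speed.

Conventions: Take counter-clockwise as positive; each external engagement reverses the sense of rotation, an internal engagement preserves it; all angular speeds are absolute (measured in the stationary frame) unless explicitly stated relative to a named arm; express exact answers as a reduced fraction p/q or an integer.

4-mesh fixed-axis compound train (all bearings frame-fixed)
mesh 1 [42T→47T]: |ω|/ω_in = 1×42/47 = 42/47, sense flips to −
mesh 2 [58T→90T]: |ω|/ω_in = (42/47)×58/90 = 406/705, sense flips to +
mesh 3 [33T→40T]: |ω|/ω_in = (406/705)×33/40 = 2233/4700, sense flips to −
mesh 4 [87T→46T]: |ω|/ω_in = (2233/4700)×87/46 = 194271/216200, sense flips to +
signed output speed (× input speed) = 194271/216200

194271/216200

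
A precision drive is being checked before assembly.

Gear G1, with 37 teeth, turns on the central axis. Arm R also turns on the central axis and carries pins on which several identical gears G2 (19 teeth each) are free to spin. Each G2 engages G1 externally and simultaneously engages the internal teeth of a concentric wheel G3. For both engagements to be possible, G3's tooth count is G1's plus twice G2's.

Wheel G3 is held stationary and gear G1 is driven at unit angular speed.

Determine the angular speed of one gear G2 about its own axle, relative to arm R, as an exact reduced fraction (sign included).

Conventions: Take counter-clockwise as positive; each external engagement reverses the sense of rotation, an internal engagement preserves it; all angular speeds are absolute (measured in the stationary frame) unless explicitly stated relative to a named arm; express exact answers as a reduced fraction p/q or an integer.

-2775/2128

planetary set (37T centre, 19T on arm, 75T internal) — Willis relation
ring teeth: 37 + 2·19 = 75
37(ω_sun−ω_arm) = −75(ω_ring−ω_arm),  ω_ring = 0, ω_sun = 1
37(1−ω_arm) = −75(0−ω_arm)  ⇒  112·ω_arm = 37  ⇒  ω_arm = 37/112
sun–planet mesh: 37·(1−37/112) = −19·(ω_p−ω_arm)  ⇒  ω_p−ω_arm = -2775/2128
exact speed ratio = -2775/2128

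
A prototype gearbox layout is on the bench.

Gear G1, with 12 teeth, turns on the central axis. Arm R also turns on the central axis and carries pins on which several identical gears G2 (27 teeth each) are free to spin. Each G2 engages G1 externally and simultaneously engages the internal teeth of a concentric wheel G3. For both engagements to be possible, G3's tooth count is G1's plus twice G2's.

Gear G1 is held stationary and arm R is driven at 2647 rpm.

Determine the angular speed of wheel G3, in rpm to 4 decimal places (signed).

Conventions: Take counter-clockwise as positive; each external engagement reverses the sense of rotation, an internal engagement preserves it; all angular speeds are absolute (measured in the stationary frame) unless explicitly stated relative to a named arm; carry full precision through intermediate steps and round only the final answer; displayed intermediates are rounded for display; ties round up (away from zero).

+3128.2727 rpm

recognized (axles ride arm R): planetary set, 12/27/66 teeth
normalise by the input: solve with ω_arm = 1, then scale by 2647 rpm
ring teeth: 12 + 2·27 = 66
12(ω_sun−ω_arm) = −66(ω_ring−ω_arm),  ω_sun = 0, ω_arm = 1
ω_ring = 1 − (12/66)(0−1) = 13/11
scale: ω_ring = 13/11 × 2647 rpm = +3128.2727 rpm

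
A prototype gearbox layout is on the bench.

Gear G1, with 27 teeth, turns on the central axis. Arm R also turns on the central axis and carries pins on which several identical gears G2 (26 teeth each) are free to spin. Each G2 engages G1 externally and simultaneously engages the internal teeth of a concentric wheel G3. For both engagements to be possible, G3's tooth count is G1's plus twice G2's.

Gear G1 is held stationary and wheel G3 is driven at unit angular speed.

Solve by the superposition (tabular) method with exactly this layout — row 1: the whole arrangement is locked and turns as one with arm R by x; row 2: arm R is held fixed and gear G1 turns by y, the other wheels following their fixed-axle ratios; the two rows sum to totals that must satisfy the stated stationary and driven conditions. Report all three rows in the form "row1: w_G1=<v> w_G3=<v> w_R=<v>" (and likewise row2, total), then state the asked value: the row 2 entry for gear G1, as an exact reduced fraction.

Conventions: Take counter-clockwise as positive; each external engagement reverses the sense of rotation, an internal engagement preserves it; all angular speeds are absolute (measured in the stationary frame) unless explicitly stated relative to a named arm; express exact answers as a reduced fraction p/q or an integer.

class = planetary set [G3 = 27+2·26 = 79; Willis about the carrier]
superposition row 1 [locked train]: every member turns x
row 2 (arm held, sun turns y): ω_ring = −(27/79)·y, ω_arm = 0
boundary: total ω_sun = x + y = 0 and total ω_ring = x − (27/79)·y = 1  ⇒  y = -79/106, x = 79/106
row 2 ring = −(27/79)·(-79/106) = 27/106
totals (row 1 + row 2): sun 79/106 + (-79/106) = 0, ring 79/106 + 27/106 = 1, arm 79/106 + 0 = 79/106
asked cell (row2, sun) = -79/106

row1: w_G1=79/106 w_G3=79/106 w_R=79/106
row2: w_G1=-79/106 w_G3=27/106 w_R=0
total: w_G1=0 w_G3=1 w_R=79/106
asked value: -79/106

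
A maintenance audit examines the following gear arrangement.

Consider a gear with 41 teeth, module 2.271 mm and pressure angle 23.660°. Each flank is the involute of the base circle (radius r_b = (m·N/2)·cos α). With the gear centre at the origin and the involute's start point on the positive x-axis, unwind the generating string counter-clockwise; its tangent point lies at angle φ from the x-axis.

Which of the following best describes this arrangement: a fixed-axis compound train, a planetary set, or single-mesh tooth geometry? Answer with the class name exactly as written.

single-mesh involute tooth geometry (41T wheel at module 2.271)
classification: single-mesh tooth geometry

single-mesh tooth geometry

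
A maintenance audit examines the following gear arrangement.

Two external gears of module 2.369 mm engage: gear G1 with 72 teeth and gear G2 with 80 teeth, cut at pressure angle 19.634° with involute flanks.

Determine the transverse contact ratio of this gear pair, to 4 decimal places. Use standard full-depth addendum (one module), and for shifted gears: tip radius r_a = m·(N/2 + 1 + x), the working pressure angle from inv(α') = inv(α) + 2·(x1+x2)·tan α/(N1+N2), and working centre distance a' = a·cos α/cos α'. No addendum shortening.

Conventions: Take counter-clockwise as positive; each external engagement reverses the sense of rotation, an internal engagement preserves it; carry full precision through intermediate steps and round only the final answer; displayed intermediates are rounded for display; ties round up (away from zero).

single-mesh involute tooth geometry (72T engaging 80T at module 2.369)
base radii: r_b1 = 80.325437, r_b2 = 89.250485
tip radii: r_a1 = 87.653000, r_a2 = 97.129000
no profile shift: α' = α, a' = a
action lengths: √(r_a1²−r_b1²) = 35.083794, √(r_a2²−r_b2²) = 38.319623
base pitch p_b = π·m·cos α = 7.009717
CR = (35.083794 + 38.319623 − 180.044000·sin 19.63400°)/7.009717 = 1.841263
contact ratio ≈ 1.8413

1.8413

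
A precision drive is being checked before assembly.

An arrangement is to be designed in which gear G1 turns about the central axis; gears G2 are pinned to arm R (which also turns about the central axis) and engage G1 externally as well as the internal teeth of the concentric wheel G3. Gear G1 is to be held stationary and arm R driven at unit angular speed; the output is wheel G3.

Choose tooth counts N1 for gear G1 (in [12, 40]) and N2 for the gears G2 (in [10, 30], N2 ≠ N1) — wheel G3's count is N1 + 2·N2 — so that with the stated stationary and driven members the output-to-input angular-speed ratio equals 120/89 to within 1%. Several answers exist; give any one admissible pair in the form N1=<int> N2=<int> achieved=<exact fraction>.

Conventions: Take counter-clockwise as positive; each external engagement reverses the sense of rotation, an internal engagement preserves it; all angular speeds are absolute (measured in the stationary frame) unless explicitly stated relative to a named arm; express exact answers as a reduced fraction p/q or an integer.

topology: planetary set — design target 120/89, arm = carrier (Willis)
Willis with ω_sun = 0: ω_ring/ω_arm = (N1+N3)/N3; set equal to 120/89  ⇒  N3/N1 = 1/(120/89 − 1) = 89/31
N3 = N1 + 2·N2  ⇒  N2/N1 = (N3/N1 − 1)/2 = (89/31 − 1)/2 = 29/31
smallest multiple with N1 ≥ 12 and N2 ≥ 10: k = 1  ⇒  N1 = 1·31 = 31, N2 = 1·29 = 29 (N1 ≤ 40, N2 ≤ 30, N2 ≠ N1 ✓), N3 = 31 + 2·29 = 89
check: (N1+N3)/N3 with N1 = 31, N3 = 89 gives 120/89; |achieved − target| = 0 ≤ 6/445 ✓

N1=31 N2=29 achieved=120/89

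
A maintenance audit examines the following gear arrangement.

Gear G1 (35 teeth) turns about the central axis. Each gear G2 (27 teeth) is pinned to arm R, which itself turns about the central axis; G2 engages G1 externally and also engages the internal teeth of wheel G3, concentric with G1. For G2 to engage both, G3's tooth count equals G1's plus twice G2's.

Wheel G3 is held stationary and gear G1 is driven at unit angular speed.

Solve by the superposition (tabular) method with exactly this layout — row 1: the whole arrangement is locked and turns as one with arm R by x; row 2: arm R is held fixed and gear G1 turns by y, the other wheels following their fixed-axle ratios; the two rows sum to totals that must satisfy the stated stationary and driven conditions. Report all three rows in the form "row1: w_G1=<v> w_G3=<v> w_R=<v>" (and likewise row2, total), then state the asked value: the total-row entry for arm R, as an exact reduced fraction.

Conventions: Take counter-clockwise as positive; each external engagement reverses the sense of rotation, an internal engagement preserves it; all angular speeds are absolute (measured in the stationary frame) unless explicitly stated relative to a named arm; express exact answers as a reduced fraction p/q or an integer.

planetary set (35T centre, 27T on arm, 89T internal) — Willis relation
row 1 (train locked, turned with arm): all members turn x
superposition row 2 [arm held]: sun y, ring −(35/89)·y, arm 0
boundary: total ω_ring = x − (35/89)·y = 0 and total ω_sun = x + y = 1  ⇒  y = 89/124, x = 35/124
row 2 ring = −(35/89)·89/124 = -35/124
totals (row 1 + row 2): sun 35/124 + 89/124 = 1, ring 35/124 + (-35/124) = 0, arm 35/124 + 0 = 35/124
asked cell (total, arm) = 35/124

row1: w_G1=35/124 w_G3=35/124 w_R=35/124
row2: w_G1=89/124 w_G3=-35/124 w_R=0
total: w_G1=1 w_G3=0 w_R=35/124
asked value: 35/124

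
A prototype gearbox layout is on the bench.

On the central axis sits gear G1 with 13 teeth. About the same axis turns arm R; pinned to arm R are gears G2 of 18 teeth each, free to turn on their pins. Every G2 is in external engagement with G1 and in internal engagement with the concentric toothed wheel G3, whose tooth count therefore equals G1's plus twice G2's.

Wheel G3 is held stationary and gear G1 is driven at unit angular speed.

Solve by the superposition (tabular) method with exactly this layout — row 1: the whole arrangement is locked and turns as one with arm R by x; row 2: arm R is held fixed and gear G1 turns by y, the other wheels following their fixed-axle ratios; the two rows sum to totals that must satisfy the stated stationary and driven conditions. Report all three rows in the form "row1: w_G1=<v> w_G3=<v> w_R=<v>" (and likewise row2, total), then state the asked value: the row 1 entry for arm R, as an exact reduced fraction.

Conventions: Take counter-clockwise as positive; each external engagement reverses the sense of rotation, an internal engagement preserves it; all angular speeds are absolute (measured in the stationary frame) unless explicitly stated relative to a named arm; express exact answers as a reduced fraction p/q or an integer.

class = planetary set [G3 = 13+2·18 = 49; Willis about the carrier]
row 1: whole set turns with the arm by x
row 2: sun turns y, ring = −(13/49)·y, arm 0
boundary: total ω_ring = x − (13/49)·y = 0 and total ω_sun = x + y = 1  ⇒  y = 49/62, x = 13/62
row 2 ring = −(13/49)·49/62 = -13/62
totals (row 1 + row 2): sun 13/62 + 49/62 = 1, ring 13/62 + (-13/62) = 0, arm 13/62 + 0 = 13/62
asked cell (row1, arm) = 13/62

row1: w_G1=13/62 w_G3=13/62 w_R=13/62
row2: w_G1=49/62 w_G3=-13/62 w_R=0
total: w_G1=1 w_G3=0 w_R=13/62
asked value: 13/62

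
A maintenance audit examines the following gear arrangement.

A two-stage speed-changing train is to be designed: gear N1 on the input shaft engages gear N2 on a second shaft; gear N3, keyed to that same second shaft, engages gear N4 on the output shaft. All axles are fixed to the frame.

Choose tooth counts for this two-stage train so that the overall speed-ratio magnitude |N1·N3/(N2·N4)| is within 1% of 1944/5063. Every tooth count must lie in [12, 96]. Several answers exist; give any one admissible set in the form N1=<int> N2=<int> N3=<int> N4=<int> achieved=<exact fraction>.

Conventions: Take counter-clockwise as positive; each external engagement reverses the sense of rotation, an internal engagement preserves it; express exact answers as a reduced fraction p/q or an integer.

class = fixed-axis compound train [2-stage, 1944/5063 wanted]
target = 1944/5063 in lowest terms: an exact hit needs N1·N3 = k·1944 and N2·N4 = k·5063 for one integer k, every count in [12, 96]; additionally prefer no 1:1 stage (N1 ≠ N2, N3 ≠ N4)
k = 1: N1·N3 = 1944 = 24·81, N2·N4 = 5063 = 61·83
achieved = 24·81/(61·83) = 1944/5063; |achieved − target| = 0 ≤ 486/126575 ✓

N1=24 N2=61 N3=81 N4=83 achieved=1944/5063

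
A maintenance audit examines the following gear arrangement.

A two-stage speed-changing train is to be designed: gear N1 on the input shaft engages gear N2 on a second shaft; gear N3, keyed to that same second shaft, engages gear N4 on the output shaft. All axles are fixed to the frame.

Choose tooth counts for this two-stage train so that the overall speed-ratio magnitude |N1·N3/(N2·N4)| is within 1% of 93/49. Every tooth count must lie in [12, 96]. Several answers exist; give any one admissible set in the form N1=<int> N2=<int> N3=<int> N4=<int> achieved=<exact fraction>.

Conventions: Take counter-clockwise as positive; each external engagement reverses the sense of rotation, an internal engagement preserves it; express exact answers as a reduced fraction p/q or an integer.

design class (target 93/49): fixed-axis compound train
target = 93/49 in lowest terms: an exact hit needs N1·N3 = k·93 and N2·N4 = k·49 for one integer k, every count in [12, 96]; additionally prefer no 1:1 stage (N1 ≠ N2, N3 ≠ N4)
k = 1…3: no 1:1-free in-range split of k·93 and k·49 into factor pairs; take k = 4
k = 4: N1·N3 = 372 = 12·31, N2·N4 = 196 = 14·14
achieved = 12·31/(14·14) = 93/49; |achieved − target| = 0 ≤ 93/4900 ✓

N1=12 N2=14 N3=31 N4=14 achieved=93/49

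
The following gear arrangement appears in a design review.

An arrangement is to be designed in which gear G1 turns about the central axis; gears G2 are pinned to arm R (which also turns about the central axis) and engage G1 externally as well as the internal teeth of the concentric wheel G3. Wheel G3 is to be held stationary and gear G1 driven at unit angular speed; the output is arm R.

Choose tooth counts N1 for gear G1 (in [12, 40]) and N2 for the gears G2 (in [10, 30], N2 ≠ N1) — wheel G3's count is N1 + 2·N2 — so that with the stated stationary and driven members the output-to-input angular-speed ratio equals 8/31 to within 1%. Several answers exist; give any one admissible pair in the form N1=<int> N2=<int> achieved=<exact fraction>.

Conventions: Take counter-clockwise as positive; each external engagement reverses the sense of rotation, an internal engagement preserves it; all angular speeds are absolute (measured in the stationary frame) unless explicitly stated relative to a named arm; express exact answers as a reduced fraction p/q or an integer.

planetary set to be sized for 8/31 (Willis relation)
Willis with ω_ring = 0: ω_arm/ω_sun = N1/(N1+N3); set equal to 8/31  ⇒  N3/N1 = 1/(8/31) − 1 = 23/8
N3 = N1 + 2·N2  ⇒  N2/N1 = (N3/N1 − 1)/2 = (23/8 − 1)/2 = 15/16
smallest multiple with N1 ≥ 12 and N2 ≥ 10: k = 1  ⇒  N1 = 1·16 = 16, N2 = 1·15 = 15 (N1 ≤ 40, N2 ≤ 30, N2 ≠ N1 ✓), N3 = 16 + 2·15 = 46
check: N1/(N1+N3) with N1 = 16, N3 = 46 gives 8/31; |achieved − target| = 0 ≤ 2/775 ✓

N1=16 N2=15 achieved=8/31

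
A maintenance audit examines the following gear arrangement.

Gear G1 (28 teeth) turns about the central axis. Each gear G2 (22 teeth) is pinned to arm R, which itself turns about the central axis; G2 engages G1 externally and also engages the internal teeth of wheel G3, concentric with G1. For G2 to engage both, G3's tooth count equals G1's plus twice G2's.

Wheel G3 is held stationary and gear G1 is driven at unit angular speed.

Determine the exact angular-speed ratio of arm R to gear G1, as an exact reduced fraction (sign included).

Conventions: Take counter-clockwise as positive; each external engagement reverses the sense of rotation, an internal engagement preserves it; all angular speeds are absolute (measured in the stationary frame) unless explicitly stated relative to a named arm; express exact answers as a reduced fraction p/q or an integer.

recognized (axles ride arm R): planetary set, 28/22/72 teeth
ring teeth: 28 + 2·22 = 72
28(ω_sun−ω_arm) = −72(ω_ring−ω_arm),  ω_ring = 0, ω_sun = 1
28(1−ω_arm) = −72(0−ω_arm)  ⇒  100·ω_arm = 28  ⇒  ω_arm = 7/25
ω_out/ω_in = 7/25

7/25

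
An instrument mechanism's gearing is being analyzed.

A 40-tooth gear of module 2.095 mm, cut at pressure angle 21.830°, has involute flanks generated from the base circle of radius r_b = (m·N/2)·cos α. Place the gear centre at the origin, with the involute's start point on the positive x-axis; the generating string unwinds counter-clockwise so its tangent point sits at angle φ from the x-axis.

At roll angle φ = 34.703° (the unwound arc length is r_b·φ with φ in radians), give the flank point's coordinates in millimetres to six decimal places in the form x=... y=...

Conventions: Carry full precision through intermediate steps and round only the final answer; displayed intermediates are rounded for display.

x=45.388697 y=2.776474

recognized (one wheel, involute flank): single-mesh tooth geometry, m = 2.095, N = 40
pitch radius r_p = m·N/2 = 2.095·40/2 = 41.900000
base radius r_b = r_p·cos α = 41.900000·cos 21.830° = 38.895403
roll angle φ = 34.703° = 0.60568161 rad
x = r_b·(cos φ + φ·sin φ) = 45.388697
y = r_b·(sin φ − φ·cos φ) = 2.776474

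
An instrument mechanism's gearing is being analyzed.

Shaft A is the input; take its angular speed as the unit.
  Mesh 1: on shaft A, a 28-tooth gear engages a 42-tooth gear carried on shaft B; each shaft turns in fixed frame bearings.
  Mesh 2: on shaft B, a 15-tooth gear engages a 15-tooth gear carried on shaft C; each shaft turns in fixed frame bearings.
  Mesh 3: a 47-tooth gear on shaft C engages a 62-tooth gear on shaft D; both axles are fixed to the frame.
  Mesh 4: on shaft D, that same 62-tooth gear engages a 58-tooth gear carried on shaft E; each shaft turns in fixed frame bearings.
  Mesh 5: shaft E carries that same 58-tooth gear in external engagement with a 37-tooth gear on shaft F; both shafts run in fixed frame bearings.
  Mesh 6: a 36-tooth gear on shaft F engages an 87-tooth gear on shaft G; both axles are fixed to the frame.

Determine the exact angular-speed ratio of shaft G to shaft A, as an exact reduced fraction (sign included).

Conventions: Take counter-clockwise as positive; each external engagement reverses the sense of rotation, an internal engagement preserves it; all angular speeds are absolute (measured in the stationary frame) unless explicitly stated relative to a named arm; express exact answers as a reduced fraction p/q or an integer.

class = fixed-axis compound train [6 meshes; 6 ratios multiply, 6 sense flips]
mesh 1 [28T→42T]: running ratio 2/3, sense −
mesh 2 [15T→15T]: running ratio 2/3, sense +
mesh 3 [47T→62T]: running ratio 47/93, sense −
mesh 4 [62T→58T]: running ratio 47/87, sense +
mesh 5 [58T→37T]: running ratio 94/111, sense −
mesh 6 [36T→87T]: running ratio 376/1073, sense +
ω_out/ω_in = 376/1073

376/1073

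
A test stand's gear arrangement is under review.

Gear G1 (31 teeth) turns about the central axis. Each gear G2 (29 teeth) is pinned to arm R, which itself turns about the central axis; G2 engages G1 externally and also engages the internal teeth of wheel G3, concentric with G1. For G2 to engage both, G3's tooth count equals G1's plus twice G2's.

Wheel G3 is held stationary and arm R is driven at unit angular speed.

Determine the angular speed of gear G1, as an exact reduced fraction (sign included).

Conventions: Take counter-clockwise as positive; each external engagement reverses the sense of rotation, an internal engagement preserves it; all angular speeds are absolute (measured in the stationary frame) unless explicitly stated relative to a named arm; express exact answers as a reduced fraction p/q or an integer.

120/31

planetary set (31T centre, 29T on arm, 89T internal) — Willis relation
ring teeth: 31 + 2·29 = 89
31(ω_sun−ω_arm) = −89(ω_ring−ω_arm),  ω_ring = 0, ω_arm = 1
ω_sun = 1 − (89/31)(0−1) = 120/31
exact speed ratio = 120/31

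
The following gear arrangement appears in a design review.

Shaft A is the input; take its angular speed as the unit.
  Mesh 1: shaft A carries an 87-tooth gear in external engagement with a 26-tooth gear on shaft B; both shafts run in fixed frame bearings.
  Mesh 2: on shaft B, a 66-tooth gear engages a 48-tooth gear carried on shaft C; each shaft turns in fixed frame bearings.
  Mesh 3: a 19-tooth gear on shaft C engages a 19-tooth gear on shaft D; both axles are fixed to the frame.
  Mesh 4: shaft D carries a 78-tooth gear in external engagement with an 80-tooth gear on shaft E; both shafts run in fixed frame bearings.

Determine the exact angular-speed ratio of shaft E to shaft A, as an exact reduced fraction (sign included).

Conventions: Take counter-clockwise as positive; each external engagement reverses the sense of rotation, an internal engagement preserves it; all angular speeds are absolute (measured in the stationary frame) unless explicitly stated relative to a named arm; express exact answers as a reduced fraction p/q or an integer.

2871/640

class = fixed-axis compound train [4 meshes; 4 ratios multiply, 4 sense flips]
mesh 1 [87T→26T]: running ratio 87/26, sense −
mesh 2 [66T→48T]: running ratio 957/208, sense +
mesh 3 [19T→19T]: running ratio 957/208, sense −
mesh 4 [78T→80T]: running ratio 2871/640, sense +
ω_out/ω_in = 2871/640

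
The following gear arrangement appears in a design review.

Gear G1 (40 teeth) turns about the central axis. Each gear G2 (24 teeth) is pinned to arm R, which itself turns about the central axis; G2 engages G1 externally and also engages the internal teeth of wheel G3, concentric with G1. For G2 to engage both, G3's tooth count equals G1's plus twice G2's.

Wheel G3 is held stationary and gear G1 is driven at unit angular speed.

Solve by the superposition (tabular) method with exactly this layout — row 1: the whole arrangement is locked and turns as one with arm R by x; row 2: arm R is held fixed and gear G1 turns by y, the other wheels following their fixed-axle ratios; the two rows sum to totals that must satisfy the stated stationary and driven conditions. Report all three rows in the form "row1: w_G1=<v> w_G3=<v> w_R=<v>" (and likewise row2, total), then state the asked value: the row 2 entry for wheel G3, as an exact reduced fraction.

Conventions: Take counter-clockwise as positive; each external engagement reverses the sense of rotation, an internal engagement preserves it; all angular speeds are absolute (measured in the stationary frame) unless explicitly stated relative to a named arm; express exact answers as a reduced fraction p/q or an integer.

row1: w_G1=5/16 w_G3=5/16 w_R=5/16
row2: w_G1=11/16 w_G3=-5/16 w_R=0
total: w_G1=1 w_G3=0 w_R=5/16
asked value: -5/16

recognized (axles ride arm R): planetary set, 40/24/88 teeth
row 1 — lock + rotate with arm: ω_sun = ω_ring = ω_arm = x
row 2 (arm held, sun turns y): ω_ring = −(40/88)·y, ω_arm = 0
boundary: total ω_ring = x − (40/88)·y = 0 and total ω_sun = x + y = 1  ⇒  y = 11/16, x = 5/16
row 2 ring = −(40/88)·11/16 = -5/16
totals (row 1 + row 2): sun 5/16 + 11/16 = 1, ring 5/16 + (-5/16) = 0, arm 5/16 + 0 = 5/16
asked cell (row2, ring) = -5/16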